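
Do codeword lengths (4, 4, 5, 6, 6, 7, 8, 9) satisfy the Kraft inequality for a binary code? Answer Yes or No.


Kraft sum = sum(2^(-l_i)) = 0.2012, need <= 1. Result: satisfied (a binary prefix-free code with these lengths exists)

Yes


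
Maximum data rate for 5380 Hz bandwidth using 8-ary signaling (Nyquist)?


Rate = 2 * B * log2(M) = 2 * 5380 * 3.0 = 32280.0

32280.0 bps


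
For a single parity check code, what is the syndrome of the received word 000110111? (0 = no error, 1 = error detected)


Syndrome = XOR of all bits = 0 XOR 0 XOR 0 XOR 1 XOR 1 XOR 0 XOR 1 XOR 1 XOR 1 = 1

1


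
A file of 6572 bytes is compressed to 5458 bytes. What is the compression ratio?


Ratio = original / compressed = 6572 / 5458 = 1.2041

1.2041


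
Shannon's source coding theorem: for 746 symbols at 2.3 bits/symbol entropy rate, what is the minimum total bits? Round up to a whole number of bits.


Minimum bits >= n * H = 746 * 2.3 = 1715.8, rounded up to a whole number of bits = 1716

1716 bits


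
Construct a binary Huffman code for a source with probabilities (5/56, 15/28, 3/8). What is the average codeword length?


Huffman construction (repeatedly merge the two least-probable nodes; each merge adds 1 bit to every symbol beneath it): 5/56 + 3/8 = 13/28; 13/28 + 15/28 = 1. Resulting codeword lengths (in the order the probabilities were given): (2, 1, 2). L_avg = sum(p_i * l_i) = 5/56*2 + 15/28*1 + 3/8*2 = 41/28 = 1.4643

1.4643 bits


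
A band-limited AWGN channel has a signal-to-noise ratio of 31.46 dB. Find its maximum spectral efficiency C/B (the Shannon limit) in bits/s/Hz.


SNR_linear = 10^(31.46/10) = 1399.5873; C/B = log2(1 + SNR_linear) = log2(1 + 1399.5873) = 10.4518

10.4518 bits/s/Hz


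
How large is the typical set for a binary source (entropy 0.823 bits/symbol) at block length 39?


log2|A_typical| = nH = 39 * 0.823 = 32.097, so |A_typical| ~ 2^32.097 = 4.594e+09

4.594e+09


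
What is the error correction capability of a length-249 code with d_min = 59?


Correction capability = floor((d-1)/2) = floor((59-1)/2) = 29

29 errors


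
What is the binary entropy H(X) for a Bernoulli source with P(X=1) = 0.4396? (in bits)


H = -p*log2(p) - (1-p)*log2(1-p). -0.4396*log2(0.4396) = 0.521250; -0.5604*log2(0.5604) = 0.468198. H = 0.521250 + 0.468198 = 0.9894

0.9894 bits


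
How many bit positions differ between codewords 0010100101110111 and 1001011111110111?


Count differing positions: ^ . ^ ^ ^ ^ ^ . ^ . . . . . . . = 7 differences

7


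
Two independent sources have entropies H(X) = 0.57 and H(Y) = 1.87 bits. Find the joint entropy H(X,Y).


For independent variables, H(X,Y) = H(X) + H(Y) = 0.57 + 1.87 = 2.44

2.44 bits


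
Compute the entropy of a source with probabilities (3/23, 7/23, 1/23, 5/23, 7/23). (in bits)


H = -sum(p_i * log2(p_i)). Terms: -(3/23)*log2(3/23) = 0.383296; -(7/23)*log2(7/23) = 0.522324; -(1/23)*log2(1/23) = 0.196677; -(5/23)*log2(5/23) = 0.478616; -(7/23)*log2(7/23) = 0.522324. H = 0.383296 + 0.522324 + 0.196677 + 0.478616 + 0.522324 = 2.1032

2.1032 bits


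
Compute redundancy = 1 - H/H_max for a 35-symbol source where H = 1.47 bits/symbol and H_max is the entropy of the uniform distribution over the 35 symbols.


H_max = log2(K) = log2(35) = 5.1293 bits/symbol. Redundancy = 1 - H/H_max = 1 - 1.47/5.1293 = 1 - 0.2866 = 0.7134

0.7134


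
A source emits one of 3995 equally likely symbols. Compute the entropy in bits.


H = log2(n) = log2(3995) = 11.964

11.964 bits


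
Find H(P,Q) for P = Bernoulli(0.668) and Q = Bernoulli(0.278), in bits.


H(P,Q) = -p*log2(q) - (1-p)*log2(1-q). -0.668*log2(0.278) = 1.233691; -0.332*log2(0.722) = 0.156017. H(P,Q) = 1.233691 + 0.156017 = 1.3897

1.3897 bits


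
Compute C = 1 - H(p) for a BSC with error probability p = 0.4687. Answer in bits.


H(p) = -p*log2(p) - (1-p)*log2(1-p) = -0.4687*log2(0.4687) - 0.5313*log2(0.5313) = 0.512413 + 0.484759 = 0.9972. C = 1 - H(p) = 1 - 0.9972 = 0.0028

0.0028 bits


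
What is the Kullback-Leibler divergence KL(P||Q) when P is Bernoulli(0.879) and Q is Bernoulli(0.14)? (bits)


KL = p*log2(p/q) + (1-p)*log2((1-p)/(1-q)) = 0.879*log2(0.879/0.14) + 0.121*log2(0.121/0.86) = 1.9874

1.9874 bits


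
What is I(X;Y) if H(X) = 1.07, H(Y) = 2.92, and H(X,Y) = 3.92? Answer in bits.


I(X;Y) = H(X) + H(Y) - H(X,Y) = 1.07 + 2.92 - 3.92 = 0.07

0.07 bits


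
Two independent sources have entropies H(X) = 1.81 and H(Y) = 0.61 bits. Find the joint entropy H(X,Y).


For independent variables, H(X,Y) = H(X) + H(Y) = 1.81 + 0.61 = 2.42

2.42 bits


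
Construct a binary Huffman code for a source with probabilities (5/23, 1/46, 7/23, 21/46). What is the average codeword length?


Huffman construction (repeatedly merge the two least-probable nodes; each merge adds 1 bit to every symbol beneath it): 1/46 + 5/23 = 11/46; 11/46 + 7/23 = 25/46; 21/46 + 25/46 = 1. Resulting codeword lengths (in the order the probabilities were given): (3, 3, 2, 1). L_avg = sum(p_i * l_i) = 5/23*3 + 1/46*3 + 7/23*2 + 21/46*1 = 41/23 = 1.7826

1.7826 bits


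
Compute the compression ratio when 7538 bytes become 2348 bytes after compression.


Ratio = original / compressed = 7538 / 2348 = 3.2104

3.2104


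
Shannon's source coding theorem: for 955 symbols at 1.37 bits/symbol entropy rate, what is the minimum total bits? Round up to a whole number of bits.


Minimum bits >= n * H = 955 * 1.37 = 1308.35, rounded up to a whole number of bits = 1309

1309 bits


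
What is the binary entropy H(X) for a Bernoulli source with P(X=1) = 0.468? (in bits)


H = -p*log2(p) - (1-p)*log2(1-p). -0.468*log2(0.468) = 0.512656; -0.532*log2(0.532) = 0.484387. H = 0.512656 + 0.484387 = 0.997

0.997 bits


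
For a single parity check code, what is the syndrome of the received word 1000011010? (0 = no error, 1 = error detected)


Syndrome = XOR of all bits = 1 XOR 0 XOR 0 XOR 0 XOR 0 XOR 1 XOR 1 XOR 0 XOR 1 XOR 0 = 0

0


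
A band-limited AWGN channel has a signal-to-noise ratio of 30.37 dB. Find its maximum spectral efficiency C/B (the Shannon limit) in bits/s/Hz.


SNR_linear = 10^(30.37/10) = 1088.9301; C/B = log2(1 + SNR_linear) = log2(1 + 1088.9301) = 10.09

10.09 bits/s/Hz


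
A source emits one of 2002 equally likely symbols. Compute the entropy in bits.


H = log2(n) = log2(2002) = 10.9672

10.9672 bits


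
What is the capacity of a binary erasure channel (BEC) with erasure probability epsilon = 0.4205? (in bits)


C = 1 - epsilon = 1 - 0.4205 = 0.5795

0.5795 bits


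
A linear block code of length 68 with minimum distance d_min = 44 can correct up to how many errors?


Correction capability = floor((d-1)/2) = floor((44-1)/2) = 21

21 errors


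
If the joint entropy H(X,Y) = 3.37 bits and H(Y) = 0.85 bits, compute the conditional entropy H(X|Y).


H(X|Y) = H(X,Y) - H(Y) = 3.37 - 0.85 = 2.52

2.52 bits


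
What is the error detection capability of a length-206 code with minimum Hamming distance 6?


Detection capability = d_min - 1 = 6 - 1 = 5

5 errors


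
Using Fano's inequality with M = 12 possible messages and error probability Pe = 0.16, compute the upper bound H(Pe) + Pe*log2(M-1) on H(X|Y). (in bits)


H(Pe) = -Pe*log2(Pe) - (1-Pe)*log2(1-Pe) = -0.16*log2(0.16) - 0.84*log2(0.84) = 0.423017 + 0.211293 = 0.6343. Pe*log2(M-1) = 0.16*log2(11) = 0.553509. Bound = H(Pe) + Pe*log2(M-1) = 0.423017 + 0.211293 + 0.553509 = 1.1878

1.1878 bits


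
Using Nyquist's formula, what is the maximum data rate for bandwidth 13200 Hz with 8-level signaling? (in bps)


Rate = 2 * B * log2(M) = 2 * 13200 * 3.0 = 79200.0

79200.0 bps


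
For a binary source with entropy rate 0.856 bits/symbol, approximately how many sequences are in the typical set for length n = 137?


log2|A_typical| = nH = 137 * 0.856 = 117.272, so |A_typical| ~ 2^117.272 = 2.006e+35

2.006e+35


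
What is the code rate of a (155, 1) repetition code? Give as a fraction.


Rate = k/n = 1/155

1/155


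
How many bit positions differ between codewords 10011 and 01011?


Count differing positions: ^ ^ . . . = 2 differences

2


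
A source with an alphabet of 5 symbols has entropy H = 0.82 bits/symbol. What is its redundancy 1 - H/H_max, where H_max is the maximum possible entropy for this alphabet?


H_max = log2(K) = log2(5) = 2.3219 bits/symbol. Redundancy = 1 - H/H_max = 1 - 0.82/2.3219 = 1 - 0.3532 = 0.6468

0.6468


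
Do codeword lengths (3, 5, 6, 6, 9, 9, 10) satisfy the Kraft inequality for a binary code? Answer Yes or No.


Kraft sum = sum(2^(-l_i)) = 0.1924, need <= 1. Result: satisfied (a binary prefix-free code with these lengths exists)

Yes


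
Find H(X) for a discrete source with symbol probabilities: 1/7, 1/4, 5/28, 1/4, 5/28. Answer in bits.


H = -sum(p_i * log2(p_i)). Terms: -(1/7)*log2(1/7) = 0.401051; -(1/4)*log2(1/4) = 0.500000; -(5/28)*log2(5/28) = 0.443826; -(1/4)*log2(1/4) = 0.500000; -(5/28)*log2(5/28) = 0.443826. H = 0.401051 + 0.500000 + 0.443826 + 0.500000 + 0.443826 = 2.2887

2.2887 bits


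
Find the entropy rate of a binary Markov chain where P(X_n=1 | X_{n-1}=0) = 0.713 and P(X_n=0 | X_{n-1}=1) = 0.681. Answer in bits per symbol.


Stationary distribution: pi_0 = p10/(p01+p10) = 0.4885, pi_1 = 0.5115. Entropy rate H' = pi_0*H(p01) + pi_1*H(p10) = 0.4885*0.8648 + 0.5115*0.9033 = 0.8845

0.8845 bits/symbol


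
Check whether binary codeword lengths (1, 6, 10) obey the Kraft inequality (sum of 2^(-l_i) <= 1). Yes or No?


Kraft sum = sum(2^(-l_i)) = 0.5166, need <= 1. Result: satisfied (a binary prefix-free code with these lengths exists)

Yes


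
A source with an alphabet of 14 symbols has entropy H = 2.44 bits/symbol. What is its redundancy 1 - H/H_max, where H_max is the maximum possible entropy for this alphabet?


H_max = log2(K) = log2(14) = 3.8074 bits/symbol. Redundancy = 1 - H/H_max = 1 - 2.44/3.8074 = 1 - 0.6409 = 0.3591

0.3591


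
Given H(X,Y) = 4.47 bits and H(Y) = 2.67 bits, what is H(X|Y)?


H(X|Y) = H(X,Y) - H(Y) = 4.47 - 2.67 = 1.8

1.8 bits


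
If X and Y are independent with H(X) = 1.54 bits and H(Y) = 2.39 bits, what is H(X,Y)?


For independent variables, H(X,Y) = H(X) + H(Y) = 1.54 + 2.39 = 3.93

3.93 bits


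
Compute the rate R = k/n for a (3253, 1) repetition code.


Rate = k/n = 1/3253

1/3253


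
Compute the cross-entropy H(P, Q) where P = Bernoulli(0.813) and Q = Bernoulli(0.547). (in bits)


H(P,Q) = -p*log2(q) - (1-p)*log2(1-q). -0.813*log2(0.547) = 0.707625; -0.187*log2(0.453) = 0.213632. H(P,Q) = 0.707625 + 0.213632 = 0.9213

0.9213 bits


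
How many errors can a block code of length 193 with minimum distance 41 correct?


Correction capability = floor((d-1)/2) = floor((41-1)/2) = 20

20 errors


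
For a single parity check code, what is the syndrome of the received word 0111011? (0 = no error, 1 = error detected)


Syndrome = XOR of all bits = 0 XOR 1 XOR 1 XOR 1 XOR 0 XOR 1 XOR 1 = 1

1


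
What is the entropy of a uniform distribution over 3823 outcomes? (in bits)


H = log2(n) = log2(3823) = 11.9005

11.9005 bits


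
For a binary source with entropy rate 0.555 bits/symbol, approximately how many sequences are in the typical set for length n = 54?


log2|A_typical| = nH = 54 * 0.555 = 29.97, so |A_typical| ~ 2^29.97 = 1.052e+09

1.052e+09


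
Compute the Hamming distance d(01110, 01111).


Count differing positions: . . . . ^ = 1 differences

1


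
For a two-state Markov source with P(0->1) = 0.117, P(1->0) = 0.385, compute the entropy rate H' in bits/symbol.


Stationary distribution: pi_0 = p10/(p01+p10) = 0.7669, pi_1 = 0.2331. Entropy rate H' = pi_0*H(p01) + pi_1*H(p10) = 0.7669*0.5207 + 0.2331*0.9615 = 0.6234

0.6234 bits/symbol


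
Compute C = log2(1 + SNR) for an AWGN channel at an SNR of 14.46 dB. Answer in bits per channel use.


SNR_linear = 10^(14.46/10) = 27.9254; C = log2(1 + SNR_linear) = log2(1 + 27.9254) = 4.8543

4.8543 bits/channel use


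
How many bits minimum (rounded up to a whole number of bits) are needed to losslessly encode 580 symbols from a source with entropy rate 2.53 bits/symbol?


Minimum bits >= n * H = 580 * 2.53 = 1467.4, rounded up to a whole number of bits = 1468

1468 bits


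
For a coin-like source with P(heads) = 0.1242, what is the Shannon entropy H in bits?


H = -p*log2(p) - (1-p)*log2(1-p). -0.1242*log2(0.1242) = 0.373750; -0.8758*log2(0.8758) = 0.167564. H = 0.373750 + 0.167564 = 0.5413

0.5413 bits


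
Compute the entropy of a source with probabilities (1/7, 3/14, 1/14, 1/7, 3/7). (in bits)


H = -sum(p_i * log2(p_i)). Terms: -(1/7)*log2(1/7) = 0.401051; -(3/14)*log2(3/14) = 0.476227; -(1/14)*log2(1/14) = 0.271954; -(1/7)*log2(1/7) = 0.401051; -(3/7)*log2(3/7) = 0.523882. H = 0.401051 + 0.476227 + 0.271954 + 0.401051 + 0.523882 = 2.0742

2.0742 bits


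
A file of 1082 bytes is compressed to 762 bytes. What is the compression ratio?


Ratio = original / compressed = 1082 / 762 = 1.4199

1.4199


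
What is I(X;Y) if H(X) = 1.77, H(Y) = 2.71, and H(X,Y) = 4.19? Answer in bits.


I(X;Y) = H(X) + H(Y) - H(X,Y) = 1.77 + 2.71 - 4.19 = 0.29

0.29 bits


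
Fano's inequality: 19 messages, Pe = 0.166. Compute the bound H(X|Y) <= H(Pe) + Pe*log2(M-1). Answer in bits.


H(Pe) = -Pe*log2(Pe) - (1-Pe)*log2(1-Pe) = -0.166*log2(0.166) - 0.834*log2(0.834) = 0.430064 + 0.218409 = 0.6485. Pe*log2(M-1) = 0.166*log2(18) = 0.692208. Bound = H(Pe) + Pe*log2(M-1) = 0.430064 + 0.218409 + 0.692208 = 1.3407

1.3407 bits


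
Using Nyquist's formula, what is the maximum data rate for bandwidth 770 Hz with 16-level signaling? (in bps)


Rate = 2 * B * log2(M) = 2 * 770 * 4.0 = 6160.0

6160.0 bps


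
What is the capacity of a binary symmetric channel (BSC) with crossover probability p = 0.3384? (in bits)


H(p) = -p*log2(p) - (1-p)*log2(1-p) = -0.3384*log2(0.3384) - 0.6616*log2(0.6616) = 0.528986 + 0.394293 = 0.9233. C = 1 - H(p) = 1 - 0.9233 = 0.0767

0.0767 bits


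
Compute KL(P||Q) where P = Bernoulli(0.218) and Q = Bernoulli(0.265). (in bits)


KL = p*log2(p/q) + (1-p)*log2((1-p)/(1-q)) = 0.218*log2(0.218/0.265) + 0.782*log2(0.782/0.735) = 0.0085

0.0085 bits


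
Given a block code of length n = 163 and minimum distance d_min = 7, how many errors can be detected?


Detection capability = d_min - 1 = 7 - 1 = 6

6 errors


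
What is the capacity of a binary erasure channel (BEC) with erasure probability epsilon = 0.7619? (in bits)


C = 1 - epsilon = 1 - 0.7619 = 0.2381

0.2381 bits


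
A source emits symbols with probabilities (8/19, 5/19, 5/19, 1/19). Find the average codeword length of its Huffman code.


Huffman construction (repeatedly merge the two least-probable nodes; each merge adds 1 bit to every symbol beneath it): 1/19 + 5/19 = 6/19; 5/19 + 6/19 = 11/19; 8/19 + 11/19 = 1. Resulting codeword lengths (in the order the probabilities were given): (1, 3, 2, 3). L_avg = sum(p_i * l_i) = 8/19*1 + 5/19*3 + 5/19*2 + 1/19*3 = 36/19 = 1.8947

1.8947 bits


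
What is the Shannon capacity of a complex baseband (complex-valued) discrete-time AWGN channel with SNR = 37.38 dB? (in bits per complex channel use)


SNR_linear = 10^(37.38/10) = 5470.1596; C = log2(1 + SNR_linear) = log2(1 + 5470.1596) = 12.4176

12.4176 bits/channel use


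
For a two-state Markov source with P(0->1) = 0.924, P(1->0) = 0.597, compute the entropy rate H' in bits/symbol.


Stationary distribution: pi_0 = p10/(p01+p10) = 0.3925, pi_1 = 0.6075. Entropy rate H' = pi_0*H(p01) + pi_1*H(p10) = 0.3925*0.3879 + 0.6075*0.9727 = 0.7432

0.7432 bits/symbol


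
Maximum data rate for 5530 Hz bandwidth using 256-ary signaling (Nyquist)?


Rate = 2 * B * log2(M) = 2 * 5530 * 8.0 = 88480.0

88480.0 bps


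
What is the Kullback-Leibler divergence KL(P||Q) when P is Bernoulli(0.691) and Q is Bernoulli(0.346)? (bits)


KL = p*log2(p/q) + (1-p)*log2((1-p)/(1-q)) = 0.691*log2(0.691/0.346) + 0.309*log2(0.309/0.654) = 0.3553

0.3553 bits


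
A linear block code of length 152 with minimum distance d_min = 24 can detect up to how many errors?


Detection capability = d_min - 1 = 24 - 1 = 23

23 errors


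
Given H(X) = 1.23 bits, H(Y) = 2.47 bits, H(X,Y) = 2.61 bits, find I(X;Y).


I(X;Y) = H(X) + H(Y) - H(X,Y) = 1.23 + 2.47 - 2.61 = 1.09

1.09 bits


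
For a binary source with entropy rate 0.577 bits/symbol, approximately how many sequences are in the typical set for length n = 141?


log2|A_typical| = nH = 141 * 0.577 = 81.357, so |A_typical| ~ 2^81.357 = 3.097e+24

3.097e+24


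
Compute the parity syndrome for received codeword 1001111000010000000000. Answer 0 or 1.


Syndrome = XOR of all bits = 1 XOR 0 XOR 0 XOR 1 XOR 1 XOR 1 XOR 1 XOR 0 XOR 0 XOR 0 XOR 0 XOR 1 XOR 0 XOR 0 XOR 0 XOR 0 XOR 0 XOR 0 XOR 0 XOR 0 XOR 0 XOR 0 = 0

0


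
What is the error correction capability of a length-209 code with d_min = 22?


Correction capability = floor((d-1)/2) = floor((22-1)/2) = 10

10 errors


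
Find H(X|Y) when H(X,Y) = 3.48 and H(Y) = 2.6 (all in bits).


H(X|Y) = H(X,Y) - H(Y) = 3.48 - 2.6 = 0.88

0.88 bits


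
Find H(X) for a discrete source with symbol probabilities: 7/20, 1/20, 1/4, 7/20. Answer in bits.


H = -sum(p_i * log2(p_i)). Terms: -(7/20)*log2(7/20) = 0.530101; -(1/20)*log2(1/20) = 0.216096; -(1/4)*log2(1/4) = 0.500000; -(7/20)*log2(7/20) = 0.530101. H = 0.530101 + 0.216096 + 0.500000 + 0.530101 = 1.7763

1.7763 bits


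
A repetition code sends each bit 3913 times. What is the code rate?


Rate = k/n = 1/3913

1/3913


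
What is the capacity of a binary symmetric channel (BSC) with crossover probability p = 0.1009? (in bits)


H(p) = -p*log2(p) - (1-p)*log2(1-p) = -0.1009*log2(0.1009) - 0.8991*log2(0.8991) = 0.333878 + 0.137964 = 0.4718. C = 1 - H(p) = 1 - 0.4718 = 0.5282

0.5282 bits


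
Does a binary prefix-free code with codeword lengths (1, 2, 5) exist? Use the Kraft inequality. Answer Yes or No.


Kraft sum = sum(2^(-l_i)) = 0.7812, need <= 1. Result: satisfied (a binary prefix-free code with these lengths exists)

Yes


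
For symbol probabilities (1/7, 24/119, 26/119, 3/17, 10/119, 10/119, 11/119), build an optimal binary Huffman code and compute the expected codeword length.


Huffman construction (repeatedly merge the two least-probable nodes; each merge adds 1 bit to every symbol beneath it): 10/119 + 10/119 = 20/119; 11/119 + 1/7 = 4/17; 20/119 + 3/17 = 41/119; 24/119 + 26/119 = 50/119; 4/17 + 41/119 = 69/119; 50/119 + 69/119 = 1. Resulting codeword lengths (in the order the probabilities were given): (3, 2, 2, 3, 4, 4, 3). L_avg = sum(p_i * l_i) = 1/7*3 + 24/119*2 + 26/119*2 + 3/17*3 + 10/119*4 + 10/119*4 + 11/119*3 = 327/119 = 2.7479

2.7479 bits


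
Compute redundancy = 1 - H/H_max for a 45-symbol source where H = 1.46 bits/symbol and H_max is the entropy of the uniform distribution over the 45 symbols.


H_max = log2(K) = log2(45) = 5.4919 bits/symbol. Redundancy = 1 - H/H_max = 1 - 1.46/5.4919 = 1 - 0.2658 = 0.7342

0.7342


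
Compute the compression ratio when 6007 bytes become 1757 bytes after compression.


Ratio = original / compressed = 6007 / 1757 = 3.4189

3.4189


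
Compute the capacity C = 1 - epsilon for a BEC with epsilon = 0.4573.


C = 1 - epsilon = 1 - 0.4573 = 0.5427

0.5427 bits


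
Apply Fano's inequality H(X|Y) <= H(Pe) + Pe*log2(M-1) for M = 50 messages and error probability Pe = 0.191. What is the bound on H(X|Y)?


H(Pe) = -Pe*log2(Pe) - (1-Pe)*log2(1-Pe) = -0.191*log2(0.191) - 0.809*log2(0.809) = 0.456176 + 0.247383 = 0.7036. Pe*log2(M-1) = 0.191*log2(49) = 1.072410. Bound = H(Pe) + Pe*log2(M-1) = 0.456176 + 0.247383 + 1.072410 = 1.776

1.776 bits


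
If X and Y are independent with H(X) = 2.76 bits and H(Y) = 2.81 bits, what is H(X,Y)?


For independent variables, H(X,Y) = H(X) + H(Y) = 2.76 + 2.81 = 5.57

5.57 bits


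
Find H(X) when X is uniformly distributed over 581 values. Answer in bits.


H = log2(n) = log2(581) = 9.1824

9.1824 bits


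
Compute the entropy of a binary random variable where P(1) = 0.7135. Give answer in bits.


H = -p*log2(p) - (1-p)*log2(1-p). -0.7135*log2(0.7135) = 0.347485; -0.2865*log2(0.2865) = 0.516672. H = 0.347485 + 0.516672 = 0.8642

0.8642 bits


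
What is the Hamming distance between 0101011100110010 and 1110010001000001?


Count differing positions: ^ . ^ ^ . . ^ ^ . ^ ^ ^ . . ^ ^ = 10 differences

10


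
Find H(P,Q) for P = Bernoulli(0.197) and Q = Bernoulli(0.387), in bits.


H(P,Q) = -p*log2(q) - (1-p)*log2(1-q). -0.197*log2(0.387) = 0.269810; -0.803*log2(0.613) = 0.566951. H(P,Q) = 0.269810 + 0.566951 = 0.8368

0.8368 bits


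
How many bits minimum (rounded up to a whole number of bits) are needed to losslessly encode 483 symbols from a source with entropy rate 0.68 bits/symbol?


Minimum bits >= n * H = 483 * 0.68 = 328.44, rounded up to a whole number of bits = 329

329 bits


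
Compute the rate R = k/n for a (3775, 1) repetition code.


Rate = k/n = 1/3775

1/3775


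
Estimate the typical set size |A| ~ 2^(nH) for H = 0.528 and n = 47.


log2|A_typical| = nH = 47 * 0.528 = 24.816, so |A_typical| ~ 2^24.816 = 2.954e+07

2.954e+07


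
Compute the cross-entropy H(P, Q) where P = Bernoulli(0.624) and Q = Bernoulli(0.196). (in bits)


H(P,Q) = -p*log2(q) - (1-p)*log2(1-q). -0.624*log2(0.196) = 1.467070; -0.376*log2(0.804) = 0.118339. H(P,Q) = 1.467070 + 0.118339 = 1.5854

1.5854 bits


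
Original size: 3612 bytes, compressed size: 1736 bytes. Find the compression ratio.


Ratio = original / compressed = 3612 / 1736 = 2.0806

2.0806


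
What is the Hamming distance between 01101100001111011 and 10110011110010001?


Count differing positions: ^ ^ . ^ ^ ^ ^ ^ ^ ^ ^ ^ . ^ . ^ . = 13 differences

13


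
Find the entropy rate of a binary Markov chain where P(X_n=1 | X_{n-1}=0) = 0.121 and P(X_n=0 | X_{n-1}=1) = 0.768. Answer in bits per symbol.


Stationary distribution: pi_0 = p10/(p01+p10) = 0.8639, pi_1 = 0.1361. Entropy rate H' = pi_0*H(p01) + pi_1*H(p10) = 0.8639*0.5322 + 0.1361*0.7815 = 0.5662

0.5662 bits/symbol


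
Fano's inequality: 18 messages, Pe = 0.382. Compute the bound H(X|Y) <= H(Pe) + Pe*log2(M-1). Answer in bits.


H(Pe) = -Pe*log2(Pe) - (1-Pe)*log2(1-Pe) = -0.382*log2(0.382) - 0.618*log2(0.618) = 0.530352 + 0.429091 = 0.9594. Pe*log2(M-1) = 0.382*log2(17) = 1.561411. Bound = H(Pe) + Pe*log2(M-1) = 0.530352 + 0.429091 + 1.561411 = 2.5209

2.5209 bits


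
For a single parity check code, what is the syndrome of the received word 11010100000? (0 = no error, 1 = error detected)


Syndrome = XOR of all bits = 1 XOR 1 XOR 0 XOR 1 XOR 0 XOR 1 XOR 0 XOR 0 XOR 0 XOR 0 XOR 0 = 0

0


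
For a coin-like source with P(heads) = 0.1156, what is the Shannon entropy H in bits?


H = -p*log2(p) - (1-p)*log2(1-p). -0.1156*log2(0.1156) = 0.359838; -0.8844*log2(0.8844) = 0.156741. H = 0.359838 + 0.156741 = 0.5166

0.5166 bits


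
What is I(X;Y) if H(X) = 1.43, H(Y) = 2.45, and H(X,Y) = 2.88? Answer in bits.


I(X;Y) = H(X) + H(Y) - H(X,Y) = 1.43 + 2.45 - 2.88 = 1.0

1.0 bits


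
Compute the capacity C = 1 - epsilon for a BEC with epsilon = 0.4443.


C = 1 - epsilon = 1 - 0.4443 = 0.5557

0.5557 bits


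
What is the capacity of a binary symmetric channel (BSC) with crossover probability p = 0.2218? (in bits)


H(p) = -p*log2(p) - (1-p)*log2(1-p) = -0.2218*log2(0.2218) - 0.7782*log2(0.7782) = 0.481898 + 0.281543 = 0.7634. C = 1 - H(p) = 1 - 0.7634 = 0.2366

0.2366 bits


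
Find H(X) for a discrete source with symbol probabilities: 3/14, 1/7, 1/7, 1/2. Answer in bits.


H = -sum(p_i * log2(p_i)). Terms: -(3/14)*log2(3/14) = 0.476227; -(1/7)*log2(1/7) = 0.401051; -(1/7)*log2(1/7) = 0.401051; -(1/2)*log2(1/2) = 0.500000. H = 0.476227 + 0.401051 + 0.401051 + 0.500000 = 1.7783

1.7783 bits


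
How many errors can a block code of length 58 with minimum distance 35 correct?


Correction capability = floor((d-1)/2) = floor((35-1)/2) = 17

17 errors


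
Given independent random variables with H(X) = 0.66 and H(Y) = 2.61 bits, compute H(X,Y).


For independent variables, H(X,Y) = H(X) + H(Y) = 0.66 + 2.61 = 3.27

3.27 bits


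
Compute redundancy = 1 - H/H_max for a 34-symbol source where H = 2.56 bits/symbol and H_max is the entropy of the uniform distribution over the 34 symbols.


H_max = log2(K) = log2(34) = 5.0875 bits/symbol. Redundancy = 1 - H/H_max = 1 - 2.56/5.0875 = 1 - 0.5032 = 0.4968

0.4968


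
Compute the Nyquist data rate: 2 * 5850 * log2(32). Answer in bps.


Rate = 2 * B * log2(M) = 2 * 5850 * 5.0 = 58500.0

58500.0 bps


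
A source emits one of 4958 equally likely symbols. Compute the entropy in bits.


H = log2(n) = log2(4958) = 12.2755

12.2755 bits


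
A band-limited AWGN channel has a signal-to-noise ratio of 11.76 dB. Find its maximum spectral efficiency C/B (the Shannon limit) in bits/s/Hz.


SNR_linear = 10^(11.76/10) = 14.9968; C/B = log2(1 + SNR_linear) = log2(1 + 14.9968) = 3.9997

3.9997 bits/s/Hz


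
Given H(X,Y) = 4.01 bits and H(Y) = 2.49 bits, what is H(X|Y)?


H(X|Y) = H(X,Y) - H(Y) = 4.01 - 2.49 = 1.52

1.52 bits


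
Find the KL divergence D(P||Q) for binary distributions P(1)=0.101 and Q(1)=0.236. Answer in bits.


KL = p*log2(p/q) + (1-p)*log2((1-p)/(1-q)) = 0.101*log2(0.101/0.236) + 0.899*log2(0.899/0.764) = 0.0874

0.0874 bits


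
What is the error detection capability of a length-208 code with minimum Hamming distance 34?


Detection capability = d_min - 1 = 34 - 1 = 33

33 errors


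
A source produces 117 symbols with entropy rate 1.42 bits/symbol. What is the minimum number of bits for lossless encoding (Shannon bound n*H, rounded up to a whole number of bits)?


Minimum bits >= n * H = 117 * 1.42 = 166.14, rounded up to a whole number of bits = 167

167 bits


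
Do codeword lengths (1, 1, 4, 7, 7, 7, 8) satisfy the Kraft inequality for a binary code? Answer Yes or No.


Kraft sum = sum(2^(-l_i)) = 1.0898, need <= 1. Result: violated (a binary prefix-free code with these lengths cannot exist)

No


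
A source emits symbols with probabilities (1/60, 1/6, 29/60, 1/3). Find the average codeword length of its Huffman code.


Huffman construction (repeatedly merge the two least-probable nodes; each merge adds 1 bit to every symbol beneath it): 1/60 + 1/6 = 11/60; 11/60 + 1/3 = 31/60; 29/60 + 31/60 = 1. Resulting codeword lengths (in the order the probabilities were given): (3, 3, 1, 2). L_avg = sum(p_i * l_i) = 1/60*3 + 1/6*3 + 29/60*1 + 1/3*2 = 17/10 = 1.7

1.7 bits


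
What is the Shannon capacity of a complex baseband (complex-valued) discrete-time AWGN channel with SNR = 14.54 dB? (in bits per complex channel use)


SNR_linear = 10^(14.54/10) = 28.4446; C = log2(1 + SNR_linear) = log2(1 + 28.4446) = 4.8799

4.8799 bits/channel use


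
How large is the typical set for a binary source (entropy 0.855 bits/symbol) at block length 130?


log2|A_typical| = nH = 130 * 0.855 = 111.15, so |A_typical| ~ 2^111.15 = 2.881e+33

2.881e+33


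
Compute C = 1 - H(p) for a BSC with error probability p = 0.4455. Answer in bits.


H(p) = -p*log2(p) - (1-p)*log2(1-p) = -0.4455*log2(0.4455) - 0.5545*log2(0.5545) = 0.519677 + 0.471736 = 0.9914. C = 1 - H(p) = 1 - 0.9914 = 0.0086

0.0086 bits


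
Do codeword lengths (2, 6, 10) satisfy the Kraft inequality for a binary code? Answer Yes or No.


Kraft sum = sum(2^(-l_i)) = 0.2666, need <= 1. Result: satisfied (a binary prefix-free code with these lengths exists)

Yes


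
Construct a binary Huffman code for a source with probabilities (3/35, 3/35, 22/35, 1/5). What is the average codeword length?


Huffman construction (repeatedly merge the two least-probable nodes; each merge adds 1 bit to every symbol beneath it): 3/35 + 3/35 = 6/35; 6/35 + 1/5 = 13/35; 13/35 + 22/35 = 1. Resulting codeword lengths (in the order the probabilities were given): (3, 3, 1, 2). L_avg = sum(p_i * l_i) = 3/35*3 + 3/35*3 + 22/35*1 + 1/5*2 = 54/35 = 1.5429

1.5429 bits


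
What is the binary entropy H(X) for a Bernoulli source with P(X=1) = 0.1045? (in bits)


H = -p*log2(p) - (1-p)*log2(1-p). -0.1045*log2(0.1045) = 0.340505; -0.8955*log2(0.8955) = 0.142595. H = 0.340505 + 0.142595 = 0.4831

0.4831 bits


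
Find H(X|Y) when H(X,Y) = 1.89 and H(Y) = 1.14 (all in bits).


H(X|Y) = H(X,Y) - H(Y) = 1.89 - 1.14 = 0.75

0.75 bits


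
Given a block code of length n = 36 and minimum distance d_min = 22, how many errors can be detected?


Detection capability = d_min - 1 = 22 - 1 = 21

21 errors


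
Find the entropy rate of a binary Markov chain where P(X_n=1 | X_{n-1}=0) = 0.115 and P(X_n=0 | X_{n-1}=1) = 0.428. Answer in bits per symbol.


Stationary distribution: pi_0 = p10/(p01+p10) = 0.7882, pi_1 = 0.2118. Entropy rate H' = pi_0*H(p01) + pi_1*H(p10) = 0.7882*0.5148 + 0.2118*0.985 = 0.6144

0.6144 bits/symbol


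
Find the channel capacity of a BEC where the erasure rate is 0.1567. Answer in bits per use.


C = 1 - epsilon = 1 - 0.1567 = 0.8433

0.8433 bits


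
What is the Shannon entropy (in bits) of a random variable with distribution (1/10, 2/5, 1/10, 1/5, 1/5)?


H = -sum(p_i * log2(p_i)). Terms: -(1/10)*log2(1/10) = 0.332193; -(2/5)*log2(2/5) = 0.528771; -(1/10)*log2(1/10) = 0.332193; -(1/5)*log2(1/5) = 0.464386; -(1/5)*log2(1/5) = 0.464386. H = 0.332193 + 0.528771 + 0.332193 + 0.464386 + 0.464386 = 2.1219

2.1219 bits


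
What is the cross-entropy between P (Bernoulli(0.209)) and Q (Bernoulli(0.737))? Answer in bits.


H(P,Q) = -p*log2(q) - (1-p)*log2(1-q). -0.209*log2(0.737) = 0.092015; -0.791*log2(0.263) = 1.524150. H(P,Q) = 0.092015 + 1.524150 = 1.6162

1.6162 bits


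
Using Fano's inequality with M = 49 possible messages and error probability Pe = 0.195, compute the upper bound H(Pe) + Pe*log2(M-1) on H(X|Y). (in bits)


H(Pe) = -Pe*log2(Pe) - (1-Pe)*log2(1-Pe) = -0.195*log2(0.195) - 0.805*log2(0.805) = 0.459899 + 0.251916 = 0.7118. Pe*log2(M-1) = 0.195*log2(48) = 1.089068. Bound = H(Pe) + Pe*log2(M-1) = 0.459899 + 0.251916 + 1.089068 = 1.8009

1.8009 bits


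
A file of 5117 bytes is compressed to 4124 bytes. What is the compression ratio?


Ratio = original / compressed = 5117 / 4124 = 1.2408

1.2408


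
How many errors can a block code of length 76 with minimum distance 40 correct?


Correction capability = floor((d-1)/2) = floor((40-1)/2) = 19

19 errors


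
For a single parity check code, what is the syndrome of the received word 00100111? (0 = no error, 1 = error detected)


Syndrome = XOR of all bits = 0 XOR 0 XOR 1 XOR 0 XOR 0 XOR 1 XOR 1 XOR 1 = 0

0


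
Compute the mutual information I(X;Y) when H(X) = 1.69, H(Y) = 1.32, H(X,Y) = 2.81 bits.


I(X;Y) = H(X) + H(Y) - H(X,Y) = 1.69 + 1.32 - 2.81 = 0.2

0.2 bits


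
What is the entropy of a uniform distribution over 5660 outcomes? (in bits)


H = log2(n) = log2(5660) = 12.4666

12.4666 bits


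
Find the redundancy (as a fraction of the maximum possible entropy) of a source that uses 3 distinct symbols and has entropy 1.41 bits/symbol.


H_max = log2(K) = log2(3) = 1.585 bits/symbol. Redundancy = 1 - H/H_max = 1 - 1.41/1.585 = 1 - 0.8896 = 0.1104

0.1104


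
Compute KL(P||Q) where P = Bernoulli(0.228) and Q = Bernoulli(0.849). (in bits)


KL = p*log2(p/q) + (1-p)*log2((1-p)/(1-q)) = 0.228*log2(0.228/0.849) + 0.772*log2(0.772/0.151) = 1.3849

1.3849 bits


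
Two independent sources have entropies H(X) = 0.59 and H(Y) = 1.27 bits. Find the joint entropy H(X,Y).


For independent variables, H(X,Y) = H(X) + H(Y) = 0.59 + 1.27 = 1.86

1.86 bits


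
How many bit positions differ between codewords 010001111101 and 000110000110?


Count differing positions: . ^ . ^ ^ ^ ^ ^ ^ . ^ ^ = 9 differences

9


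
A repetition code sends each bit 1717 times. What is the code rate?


Rate = k/n = 1/1717

1/1717


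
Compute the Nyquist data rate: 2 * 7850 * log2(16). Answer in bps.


Rate = 2 * B * log2(M) = 2 * 7850 * 4.0 = 62800.0

62800.0 bps


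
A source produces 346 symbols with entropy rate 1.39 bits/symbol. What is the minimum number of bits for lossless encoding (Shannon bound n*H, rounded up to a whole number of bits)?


Minimum bits >= n * H = 346 * 1.39 = 480.94, rounded up to a whole number of bits = 481

481 bits


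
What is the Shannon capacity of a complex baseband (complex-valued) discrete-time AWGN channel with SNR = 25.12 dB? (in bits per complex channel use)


SNR_linear = 10^(25.12/10) = 325.0873; C = log2(1 + SNR_linear) = log2(1 + 325.0873) = 8.3491

8.3491 bits/channel use


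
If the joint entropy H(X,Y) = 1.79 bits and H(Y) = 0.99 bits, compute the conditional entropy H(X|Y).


H(X|Y) = H(X,Y) - H(Y) = 1.79 - 0.99 = 0.8

0.8 bits


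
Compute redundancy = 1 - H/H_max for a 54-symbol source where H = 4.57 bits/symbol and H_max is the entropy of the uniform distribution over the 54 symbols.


H_max = log2(K) = log2(54) = 5.7549 bits/symbol. Redundancy = 1 - H/H_max = 1 - 4.57/5.7549 = 1 - 0.7941 = 0.2059

0.2059


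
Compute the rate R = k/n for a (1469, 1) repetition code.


Rate = k/n = 1/1469

1/1469


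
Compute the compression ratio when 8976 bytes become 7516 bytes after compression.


Ratio = original / compressed = 8976 / 7516 = 1.1943

1.1943


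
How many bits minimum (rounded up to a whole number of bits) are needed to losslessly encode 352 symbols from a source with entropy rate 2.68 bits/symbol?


Minimum bits >= n * H = 352 * 2.68 = 943.36, rounded up to a whole number of bits = 944

944 bits


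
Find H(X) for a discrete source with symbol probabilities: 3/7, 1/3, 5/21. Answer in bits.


H = -sum(p_i * log2(p_i)). Terms: -(3/7)*log2(3/7) = 0.523882; -(1/3)*log2(1/3) = 0.528321; -(5/21)*log2(5/21) = 0.492950. H = 0.523882 + 0.528321 + 0.492950 = 1.5452

1.5452 bits


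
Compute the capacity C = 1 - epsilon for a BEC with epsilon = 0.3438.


C = 1 - epsilon = 1 - 0.3438 = 0.6562

0.6562 bits


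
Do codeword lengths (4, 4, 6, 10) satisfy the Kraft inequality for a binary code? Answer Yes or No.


Kraft sum = sum(2^(-l_i)) = 0.1416, need <= 1. Result: satisfied (a binary prefix-free code with these lengths exists)

Yes


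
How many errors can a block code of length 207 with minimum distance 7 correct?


Correction capability = floor((d-1)/2) = floor((7-1)/2) = 3

3 errors


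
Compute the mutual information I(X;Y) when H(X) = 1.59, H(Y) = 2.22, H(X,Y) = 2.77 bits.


I(X;Y) = H(X) + H(Y) - H(X,Y) = 1.59 + 2.22 - 2.77 = 1.04

1.04 bits


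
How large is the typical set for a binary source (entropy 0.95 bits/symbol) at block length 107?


log2|A_typical| = nH = 107 * 0.95 = 101.65, so |A_typical| ~ 2^101.65 = 3.978e+30

3.978e+30


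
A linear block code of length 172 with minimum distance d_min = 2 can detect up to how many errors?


Detection capability = d_min - 1 = 2 - 1 = 1

1 errors


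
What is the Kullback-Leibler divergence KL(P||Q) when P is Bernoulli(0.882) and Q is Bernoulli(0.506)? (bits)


KL = p*log2(p/q) + (1-p)*log2((1-p)/(1-q)) = 0.882*log2(0.882/0.506) + 0.118*log2(0.118/0.494) = 0.4633

0.4633 bits


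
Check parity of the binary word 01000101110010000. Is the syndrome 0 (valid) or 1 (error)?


Syndrome = XOR of all bits = 0 XOR 1 XOR 0 XOR 0 XOR 0 XOR 1 XOR 0 XOR 1 XOR 1 XOR 1 XOR 0 XOR 0 XOR 1 XOR 0 XOR 0 XOR 0 XOR 0 = 0

0


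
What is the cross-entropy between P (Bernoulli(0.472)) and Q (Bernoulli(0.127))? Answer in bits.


H(P,Q) = -p*log2(q) - (1-p)*log2(1-q). -0.472*log2(0.127) = 1.405191; -0.528*log2(0.873) = 0.103460. H(P,Q) = 1.405191 + 0.103460 = 1.5087

1.5087 bits


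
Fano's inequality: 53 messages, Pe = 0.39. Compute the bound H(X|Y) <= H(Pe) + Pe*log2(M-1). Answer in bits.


H(Pe) = -Pe*log2(Pe) - (1-Pe)*log2(1-Pe) = -0.39*log2(0.39) - 0.61*log2(0.61) = 0.529797 + 0.435002 = 0.9648. Pe*log2(M-1) = 0.39*log2(52) = 2.223171. Bound = H(Pe) + Pe*log2(M-1) = 0.529797 + 0.435002 + 2.223171 = 3.188

3.188 bits


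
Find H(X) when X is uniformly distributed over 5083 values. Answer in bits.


H = log2(n) = log2(5083) = 12.3115

12.3115 bits


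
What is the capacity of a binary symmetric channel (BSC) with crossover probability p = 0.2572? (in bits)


H(p) = -p*log2(p) - (1-p)*log2(1-p) = -0.2572*log2(0.2572) - 0.7428*log2(0.7428) = 0.503864 + 0.318627 = 0.8225. C = 1 - H(p) = 1 - 0.8225 = 0.1775

0.1775 bits


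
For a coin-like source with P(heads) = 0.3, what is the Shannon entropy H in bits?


H = -p*log2(p) - (1-p)*log2(1-p). -0.3*log2(0.3) = 0.521090; -0.7*log2(0.7) = 0.360201. H = 0.521090 + 0.360201 = 0.8813

0.8813 bits


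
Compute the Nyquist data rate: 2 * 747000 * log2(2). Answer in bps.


Rate = 2 * B * log2(M) = 2 * 747000 * 1.0 = 1494000.0

1494000.0 bps


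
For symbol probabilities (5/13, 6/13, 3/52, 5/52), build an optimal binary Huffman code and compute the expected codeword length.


Huffman construction (repeatedly merge the two least-probable nodes; each merge adds 1 bit to every symbol beneath it): 3/52 + 5/52 = 2/13; 2/13 + 5/13 = 7/13; 6/13 + 7/13 = 1. Resulting codeword lengths (in the order the probabilities were given): (2, 1, 3, 3). L_avg = sum(p_i * l_i) = 5/13*2 + 6/13*1 + 3/52*3 + 5/52*3 = 22/13 = 1.6923

1.6923 bits


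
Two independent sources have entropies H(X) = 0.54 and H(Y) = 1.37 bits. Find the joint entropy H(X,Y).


For independent variables, H(X,Y) = H(X) + H(Y) = 0.54 + 1.37 = 1.91

1.91 bits


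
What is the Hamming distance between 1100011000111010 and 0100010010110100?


Count differing positions: ^ . . . . . ^ . ^ . . . ^ ^ ^ . = 6 differences

6


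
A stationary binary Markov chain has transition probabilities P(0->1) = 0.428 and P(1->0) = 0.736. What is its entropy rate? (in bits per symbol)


Stationary distribution: pi_0 = p10/(p01+p10) = 0.6323, pi_1 = 0.3677. Entropy rate H' = pi_0*H(p01) + pi_1*H(p10) = 0.6323*0.985 + 0.3677*0.8327 = 0.929

0.929 bits/symbol


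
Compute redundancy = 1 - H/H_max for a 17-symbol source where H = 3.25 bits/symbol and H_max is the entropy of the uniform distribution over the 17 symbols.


H_max = log2(K) = log2(17) = 4.0875 bits/symbol. Redundancy = 1 - H/H_max = 1 - 3.25/4.0875 = 1 - 0.7951 = 0.2049

0.2049


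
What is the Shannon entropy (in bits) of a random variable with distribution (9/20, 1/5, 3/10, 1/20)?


H = -sum(p_i * log2(p_i)). Terms: -(9/20)*log2(9/20) = 0.518401; -(1/5)*log2(1/5) = 0.464386; -(3/10)*log2(3/10) = 0.521090; -(1/20)*log2(1/20) = 0.216096. H = 0.518401 + 0.464386 + 0.521090 + 0.216096 = 1.72

1.72 bits


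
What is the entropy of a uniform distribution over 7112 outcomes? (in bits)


H = log2(n) = log2(7112) = 12.796

12.796 bits


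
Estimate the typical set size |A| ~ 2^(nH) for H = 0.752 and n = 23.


log2|A_typical| = nH = 23 * 0.752 = 17.296, so |A_typical| ~ 2^17.296 = 1.609e+05

1.609e+05


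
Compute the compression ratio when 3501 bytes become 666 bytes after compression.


Ratio = original / compressed = 3501 / 666 = 5.2568

5.2568


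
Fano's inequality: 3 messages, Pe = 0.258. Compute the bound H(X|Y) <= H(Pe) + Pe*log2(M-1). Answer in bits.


H(Pe) = -Pe*log2(Pe) - (1-Pe)*log2(1-Pe) = -0.258*log2(0.258) - 0.742*log2(0.742) = 0.504276 + 0.319438 = 0.8237. Pe*log2(M-1) = 0.258*log2(2) = 0.258000. Bound = H(Pe) + Pe*log2(M-1) = 0.504276 + 0.319438 + 0.258000 = 1.0817

1.0817 bits


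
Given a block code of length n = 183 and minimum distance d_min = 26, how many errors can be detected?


Detection capability = d_min - 1 = 26 - 1 = 25

25 errors
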